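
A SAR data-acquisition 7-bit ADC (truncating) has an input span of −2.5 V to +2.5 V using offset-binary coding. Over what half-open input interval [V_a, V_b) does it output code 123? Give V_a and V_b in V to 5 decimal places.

[2.30469 V, 2.34375 V)

LSB = 5/2^7 = 39.062 mV.
V_a = V_low + 123·LSB = 2.30469 V; V_b = V_low + 124·LSB = 2.34375 V.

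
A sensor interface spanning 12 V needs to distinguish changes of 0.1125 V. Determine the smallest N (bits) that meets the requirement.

7 bits

Number of steps required ≥ 12 V / 0.1125 V = 106.67.
Need 2^N ≥ 106.67; 2^6 = 64, 2^7 = 128.
Minimum N = 7.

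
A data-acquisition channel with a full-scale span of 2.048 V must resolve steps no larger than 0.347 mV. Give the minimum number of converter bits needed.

Number of steps required ≥ 2.048 V / 0.347 mV = 5902.02.
Need 2^N ≥ 5902.02; 2^12 = 4096, 2^13 = 8192.
Minimum N = 13.

13 bits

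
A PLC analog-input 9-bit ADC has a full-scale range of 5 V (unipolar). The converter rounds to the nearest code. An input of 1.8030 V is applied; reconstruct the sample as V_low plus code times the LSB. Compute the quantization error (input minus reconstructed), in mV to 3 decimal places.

One LSB is 5 V / 512 = 9.766 mV.
Scaled input = 184.6272 LSBs, so code = 185.
Reconstructed: 1.8066406 V.
Error = 1.8030 − 1.8066406 = -0.00364063 V = -3.641 mV.

-3.641 mV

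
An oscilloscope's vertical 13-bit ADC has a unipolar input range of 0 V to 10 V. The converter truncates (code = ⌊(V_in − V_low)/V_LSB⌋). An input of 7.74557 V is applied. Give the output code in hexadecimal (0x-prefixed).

LSB = 10 V / 8192 = 1.221 mV.
(7.74557 − 0) / 0.0012207 = 6345.171 LSBs.
Floor → code 6345.
In hexadecimal (0x-prefixed): 0x18C9.

code 0x18C9 (decimal 6345)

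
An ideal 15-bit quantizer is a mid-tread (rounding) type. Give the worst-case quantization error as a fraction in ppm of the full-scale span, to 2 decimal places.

Rounding → worst-case error = ½ LSB = V_FS/2^16, so 1e+06/65536 = 15.2588 ppm of full scale.

15.26 ppm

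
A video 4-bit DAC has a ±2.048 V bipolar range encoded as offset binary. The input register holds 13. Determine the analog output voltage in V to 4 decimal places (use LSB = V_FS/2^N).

LSB = 4.096 V / 2^4 = 256.000 mV.
V_out = (−2.048) + 13 × 0.256 V = 1.28 V.

1.2800 V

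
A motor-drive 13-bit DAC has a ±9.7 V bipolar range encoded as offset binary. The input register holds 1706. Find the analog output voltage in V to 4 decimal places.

-5.6599 V

LSB = 19.4 V / 2^13 = 2.368 mV.
V_out = (−9.7) + 1706 × 0.00236816 V = -5.65991 V.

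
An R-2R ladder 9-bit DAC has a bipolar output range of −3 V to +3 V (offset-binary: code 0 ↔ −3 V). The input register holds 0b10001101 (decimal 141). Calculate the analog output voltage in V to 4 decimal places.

LSB = 6 V / 2^9 = 11.719 mV.
Code 0b10001101 = 141 decimal.
V_out = (−3) + 141 × 0.0117188 V = -1.34766 V.

-1.3477 V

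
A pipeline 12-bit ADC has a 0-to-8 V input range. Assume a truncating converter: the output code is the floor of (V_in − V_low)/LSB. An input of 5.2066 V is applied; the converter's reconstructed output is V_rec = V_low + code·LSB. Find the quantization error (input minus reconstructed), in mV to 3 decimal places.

1.522 mV

LSB = 8/2^12 = 1.953 mV.
(5.2066 − 0)/0.00195312 = 2665.7792; ⌊·⌋ gives code 2665.
Code 2665 maps back to 0 + 2665×0.00195312 V = 5.2050781 V.
V_in − V_rec = 0.00152188 V = 1.522 mV.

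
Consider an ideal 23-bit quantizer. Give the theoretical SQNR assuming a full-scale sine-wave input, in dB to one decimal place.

140.2 dB

SNR ≈ 6.02·N + 1.76 dB = 6.02·23 + 1.76 = 140.22 dB.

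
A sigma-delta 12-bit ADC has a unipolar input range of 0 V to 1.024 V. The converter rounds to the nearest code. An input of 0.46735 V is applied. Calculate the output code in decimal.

code 1869

LSB = 1.024 V / 4096 = 250.00 µV.
(0.46735 − 0) / 0.00025 = 1869.400 LSBs.
round(1869.400) = 1869.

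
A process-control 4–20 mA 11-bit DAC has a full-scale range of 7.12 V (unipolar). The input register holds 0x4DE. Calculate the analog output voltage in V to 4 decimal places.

LSB = 7.12 V / 2^11 = 3.477 mV.
Code 0x4DE = 1246 decimal.
V_out = 0 + 1246 × 0.00347656 V = 4.3318 V.

4.3318 V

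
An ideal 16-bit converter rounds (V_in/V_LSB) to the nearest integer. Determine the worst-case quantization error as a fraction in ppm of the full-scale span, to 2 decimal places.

Rounding → worst-case error = ½ LSB = V_FS/2^17, so 1e+06/131072 = 7.62939 ppm of full scale.

7.63 ppm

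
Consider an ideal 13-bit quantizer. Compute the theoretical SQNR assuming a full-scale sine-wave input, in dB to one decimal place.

SNR ≈ 6.02·N + 1.76 dB = 6.02·13 + 1.76 = 80.02 dB.

80.0 dB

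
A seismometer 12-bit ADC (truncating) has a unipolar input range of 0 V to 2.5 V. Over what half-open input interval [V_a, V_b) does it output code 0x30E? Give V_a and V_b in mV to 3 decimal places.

LSB = 2.5/2^12 = 0.610 mV.
Code 0x30E = 782 decimal.
V_a = V_low + 782·LSB = 0.477295 V; V_b = V_low + 783·LSB = 0.477905 V.

[477.295 mV, 477.905 mV)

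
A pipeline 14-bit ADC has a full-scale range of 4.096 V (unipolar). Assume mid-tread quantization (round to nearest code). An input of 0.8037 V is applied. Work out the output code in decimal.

Full-scale span = 4.096 V; LSB = 4.096/2^14 = 250.00 µV.
(0.8037 − 0) / 0.00025 = 3214.800 LSBs.
So the output code is 3215.

code 3215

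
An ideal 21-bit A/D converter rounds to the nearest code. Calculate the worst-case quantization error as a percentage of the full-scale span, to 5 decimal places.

Rounding → worst-case error = ½ LSB = V_FS/2^22, so 100/4194304 = 2.38419e-05 % of full scale.

0.00002 %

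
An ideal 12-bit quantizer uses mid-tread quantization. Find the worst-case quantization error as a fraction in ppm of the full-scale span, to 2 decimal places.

Rounding → worst-case error = ½ LSB = V_FS/2^13, so 1e+06/8192 = 122.07 ppm of full scale.

122.07 ppm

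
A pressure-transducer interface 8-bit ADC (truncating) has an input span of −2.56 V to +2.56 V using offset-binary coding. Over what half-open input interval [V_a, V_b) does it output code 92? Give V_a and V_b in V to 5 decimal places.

LSB = 5.12/2^8 = 20.000 mV.
V_a = V_low + 92·LSB = -0.72 V; V_b = V_low + 93·LSB = -0.7 V.

[-0.72000 V, -0.70000 V)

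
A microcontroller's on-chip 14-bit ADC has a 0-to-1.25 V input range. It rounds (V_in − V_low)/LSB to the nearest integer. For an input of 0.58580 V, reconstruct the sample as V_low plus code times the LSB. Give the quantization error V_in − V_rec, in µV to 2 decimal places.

Step size: 1.25 V ÷ 2^14 = 76.29 µV.
(0.58580 − 0)/7.62939e-05 = 7678.1978; round gives code 7678.
Code 7678 maps back to 0 + 7678×7.62939e-05 V = 0.58578491 V.
V_in − V_rec = 1.50879e-05 V = 15.09 µV.

15.09 µV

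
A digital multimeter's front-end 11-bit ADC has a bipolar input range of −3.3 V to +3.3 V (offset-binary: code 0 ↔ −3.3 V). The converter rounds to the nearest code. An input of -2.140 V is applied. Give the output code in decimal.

code 360

With 2048 levels over 6.6 V, one step is 3.223 mV.
(-2.140 − (−3.3)) / 0.00322266 = 359.952 LSBs.
round(359.952) = 360.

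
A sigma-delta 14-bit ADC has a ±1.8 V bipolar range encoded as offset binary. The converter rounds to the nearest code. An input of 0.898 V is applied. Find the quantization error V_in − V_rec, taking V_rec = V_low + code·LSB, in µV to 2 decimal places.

-22.46 µV

One LSB is 3.6 V / 16384 = 219.73 µV.
(V_in − V_low)/LSB = (0.898 − (−1.8))/0.000219727 = 12278.8978 → code 12279 (round).
Code 12279 maps back to (−1.8) + 12279×0.000219727 V = 0.89802246 V.
V_in − V_rec = -2.24609e-05 V = -22.46 µV.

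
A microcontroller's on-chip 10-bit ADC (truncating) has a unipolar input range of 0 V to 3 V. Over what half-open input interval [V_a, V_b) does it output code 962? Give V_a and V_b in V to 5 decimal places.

[2.81836 V, 2.82129 V)

LSB = 3/2^10 = 2.930 mV.
V_a = V_low + 962·LSB = 2.81836 V; V_b = V_low + 963·LSB = 2.82129 V.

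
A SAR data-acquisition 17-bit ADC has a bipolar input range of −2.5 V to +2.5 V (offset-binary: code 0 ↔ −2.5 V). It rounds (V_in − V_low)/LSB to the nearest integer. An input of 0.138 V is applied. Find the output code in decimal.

code 69154

Full-scale span = 5 V; LSB = 5/2^17 = 38.15 µV.
(0.138 − (−2.5)) / 3.8147e-05 = 69153.587 LSBs.
Round → code 69154.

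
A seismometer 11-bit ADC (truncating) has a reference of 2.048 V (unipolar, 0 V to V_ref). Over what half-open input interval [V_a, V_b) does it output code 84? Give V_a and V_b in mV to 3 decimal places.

LSB = 2.048/2^11 = 1.000 mV.
V_a = V_low + 84·LSB = 0.084 V; V_b = V_low + 85·LSB = 0.085 V.

[84.000 mV, 85.000 mV)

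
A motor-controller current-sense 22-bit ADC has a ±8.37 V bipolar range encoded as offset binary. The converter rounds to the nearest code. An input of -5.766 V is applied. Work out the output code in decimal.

Full-scale span = 16.74 V; LSB = 16.74/2^22 = 3.99 µV.
Input sits at 652447.289 steps above V_low.
So the output code is 652447.

code 652447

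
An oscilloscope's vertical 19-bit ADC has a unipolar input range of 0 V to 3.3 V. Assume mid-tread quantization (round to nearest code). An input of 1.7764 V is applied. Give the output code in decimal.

code 282226

With 524288 levels over 3.3 V, one step is 6.29 µV.
Input sits at 282225.819 steps above V_low.
So the output code is 282226.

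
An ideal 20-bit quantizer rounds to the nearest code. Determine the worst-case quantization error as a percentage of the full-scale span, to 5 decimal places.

Rounding → worst-case error = ½ LSB = V_FS/2^21, so 100/2097152 = 4.76837e-05 % of full scale.

0.00005 %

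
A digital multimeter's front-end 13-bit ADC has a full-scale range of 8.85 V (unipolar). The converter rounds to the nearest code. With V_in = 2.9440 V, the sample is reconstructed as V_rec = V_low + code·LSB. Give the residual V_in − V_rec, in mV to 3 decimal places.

LSB = 8.85/2^13 = 1.080 mV.
(V_in − V_low)/LSB = (2.9440 − 0)/0.00108032 = 2725.1128 → code 2725 (round).
Code 2725 maps back to 0 + 2725×0.00108032 V = 2.9438782 V.
Difference: 0.000121826 V → 0.122 mV.

0.122 mV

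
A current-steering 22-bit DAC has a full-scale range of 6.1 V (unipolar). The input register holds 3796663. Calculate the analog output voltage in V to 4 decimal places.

5.5217 V

LSB = 6.1 V / 2^22 = 1.45 µV.
V_out = 0 + 3796663 × 1.45435e-06 V = 5.52169 V.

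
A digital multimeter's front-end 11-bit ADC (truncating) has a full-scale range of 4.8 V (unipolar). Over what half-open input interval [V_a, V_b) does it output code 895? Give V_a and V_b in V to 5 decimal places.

LSB = 4.8/2^11 = 2.344 mV.
V_a = V_low + 895·LSB = 2.09766 V; V_b = V_low + 896·LSB = 2.1 V.

[2.09766 V, 2.10000 V)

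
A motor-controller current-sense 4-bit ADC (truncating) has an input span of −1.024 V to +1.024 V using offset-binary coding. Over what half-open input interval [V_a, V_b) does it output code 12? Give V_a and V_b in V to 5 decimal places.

LSB = 2.048/2^4 = 128.000 mV.
V_a = V_low + 12·LSB = 0.512 V; V_b = V_low + 13·LSB = 0.64 V.

[0.51200 V, 0.64000 V)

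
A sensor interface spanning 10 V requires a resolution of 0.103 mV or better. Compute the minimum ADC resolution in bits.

Number of steps required ≥ 10 V / 0.103 mV = 97087.38.
Need 2^N ≥ 97087.38; 2^16 = 65536, 2^17 = 131072.
Minimum N = 17.

17 bits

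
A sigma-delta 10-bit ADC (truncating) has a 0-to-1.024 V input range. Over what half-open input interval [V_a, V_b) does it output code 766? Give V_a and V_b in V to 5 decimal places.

LSB = 1.024/2^10 = 1.000 mV.
V_a = V_low + 766·LSB = 0.766 V; V_b = V_low + 767·LSB = 0.767 V.

[0.76600 V, 0.76700 V)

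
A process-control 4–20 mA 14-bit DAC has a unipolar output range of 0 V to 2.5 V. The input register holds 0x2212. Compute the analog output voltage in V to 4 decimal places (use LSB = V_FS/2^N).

1.3309 V

LSB = 2.5 V / 2^14 = 152.59 µV.
Code 0x2212 = 8722 decimal.
V_out = 0 + 8722 × 0.000152588 V = 1.33087 V.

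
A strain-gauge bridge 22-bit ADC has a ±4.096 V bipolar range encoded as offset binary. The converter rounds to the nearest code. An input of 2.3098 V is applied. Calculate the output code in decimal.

With 4194304 levels over 8.192 V, one step is 1.95 µV.
(2.3098 − (−4.096)) / 1.95313e-06 = 3279769.600 LSBs.
round(3279769.600) = 3279770.

code 3279770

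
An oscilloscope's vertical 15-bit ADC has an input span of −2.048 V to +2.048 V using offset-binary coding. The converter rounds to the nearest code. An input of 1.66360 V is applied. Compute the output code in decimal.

LSB = 4.096 V / 32768 = 125.00 µV.
Input sits at 29692.800 steps above V_low.
round(29692.800) = 29693.

code 29693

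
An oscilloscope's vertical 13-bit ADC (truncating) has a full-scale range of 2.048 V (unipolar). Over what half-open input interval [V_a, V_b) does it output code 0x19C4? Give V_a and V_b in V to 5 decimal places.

[1.64900 V, 1.64925 V)

LSB = 2.048/2^13 = 250.00 µV.
Code 0x19C4 = 6596 decimal.
V_a = V_low + 6596·LSB = 1.649 V; V_b = V_low + 6597·LSB = 1.64925 V.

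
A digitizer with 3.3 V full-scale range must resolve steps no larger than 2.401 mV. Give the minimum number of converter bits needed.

Number of steps required ≥ 3.3 V / 2.401 mV = 1374.43.
Need 2^N ≥ 1374.43; 2^10 = 1024, 2^11 = 2048.
Minimum N = 11.

11 bits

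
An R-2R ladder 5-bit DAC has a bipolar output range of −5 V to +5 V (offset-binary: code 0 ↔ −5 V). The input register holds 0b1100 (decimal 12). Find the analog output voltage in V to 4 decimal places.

-1.2500 V

LSB = 10 V / 2^5 = 312.500 mV.
Code 0b1100 = 12 decimal.
V_out = (−5) + 12 × 0.3125 V = -1.25 V.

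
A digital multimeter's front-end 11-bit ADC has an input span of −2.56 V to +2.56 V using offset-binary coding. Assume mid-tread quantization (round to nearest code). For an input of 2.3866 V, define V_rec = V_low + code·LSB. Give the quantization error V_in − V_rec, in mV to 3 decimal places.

Step size: 5.12 V ÷ 2^11 = 2.500 mV.
Scaled input = 1978.6400 LSBs, so code = 1979.
Code 1979 maps back to (−2.56) + 1979×0.0025 V = 2.3875 V.
V_in − V_rec = -0.0009 V = -0.900 mV.

-0.900 mV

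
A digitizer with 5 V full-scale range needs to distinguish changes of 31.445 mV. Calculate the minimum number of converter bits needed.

Number of steps required ≥ 5 V / 31.445 mV = 159.01.
Need 2^N ≥ 159.01; 2^7 = 128, 2^8 = 256.
Minimum N = 8.

8 bits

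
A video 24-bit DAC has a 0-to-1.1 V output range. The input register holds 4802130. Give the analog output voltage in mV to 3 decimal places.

314.852 mV

LSB = 1.1 V / 2^24 = 0.07 µV.
V_out = 0 + 4802130 × 6.55651e-08 V = 0.314852 V.
= 314.852 mV.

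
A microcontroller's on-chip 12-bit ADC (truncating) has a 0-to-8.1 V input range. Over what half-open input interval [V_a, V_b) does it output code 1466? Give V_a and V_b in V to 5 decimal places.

LSB = 8.1/2^12 = 1.978 mV.
V_a = V_low + 1466·LSB = 2.89907 V; V_b = V_low + 1467·LSB = 2.90105 V.

[2.89907 V, 2.90105 V)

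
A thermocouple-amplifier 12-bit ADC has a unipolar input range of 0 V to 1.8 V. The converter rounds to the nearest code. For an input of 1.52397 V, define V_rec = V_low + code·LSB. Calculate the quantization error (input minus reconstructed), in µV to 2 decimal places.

-53.44 µV

LSB = 1.8/2^12 = 439.45 µV.
Scaled input = 3467.8784 LSBs, so code = 3468.
Code 3468 maps back to 0 + 3468×0.000439453 V = 1.5240234 V.
Difference: -5.34375e-05 V → -53.44 µV.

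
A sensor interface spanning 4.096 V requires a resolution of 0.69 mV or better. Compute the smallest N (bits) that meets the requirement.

Number of steps required ≥ 4.096 V / 0.69 mV = 5936.23.
Need 2^N ≥ 5936.23; 2^12 = 4096, 2^13 = 8192.
Minimum N = 13.

13 bits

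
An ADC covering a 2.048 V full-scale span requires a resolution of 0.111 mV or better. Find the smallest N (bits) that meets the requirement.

Number of steps required ≥ 2.048 V / 0.111 mV = 18450.45.
Need 2^N ≥ 18450.45; 2^14 = 16384, 2^15 = 32768.
Minimum N = 15.

15 bits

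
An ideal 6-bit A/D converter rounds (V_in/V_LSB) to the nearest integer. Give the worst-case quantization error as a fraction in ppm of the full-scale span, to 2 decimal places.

Rounding → worst-case error = ½ LSB = V_FS/2^7, so 1e+06/128 = 7812.5 ppm of full scale.

7812.50 ppm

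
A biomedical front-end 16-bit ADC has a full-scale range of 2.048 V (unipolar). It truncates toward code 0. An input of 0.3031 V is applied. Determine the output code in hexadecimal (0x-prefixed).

code 0x25E3 (decimal 9699)

Full-scale span = 2.048 V; LSB = 2.048/2^16 = 31.25 µV.
(V_in − V_low)/LSB = (0.3031 − 0) / 3.125e-05 = 9699.200.
⌊·⌋(9699.200) = 9699.
In hexadecimal (0x-prefixed): 0x25E3.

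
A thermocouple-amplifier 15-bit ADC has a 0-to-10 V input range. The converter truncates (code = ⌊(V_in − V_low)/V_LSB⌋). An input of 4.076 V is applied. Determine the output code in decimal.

Full-scale span = 10 V; LSB = 10/2^15 = 305.18 µV.
(4.076 − 0) / 0.000305176 = 13356.237 LSBs.
Floor → code 13356.

code 13356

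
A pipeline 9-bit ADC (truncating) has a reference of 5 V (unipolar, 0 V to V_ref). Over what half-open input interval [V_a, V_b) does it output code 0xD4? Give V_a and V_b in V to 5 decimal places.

[2.07031 V, 2.08008 V)

LSB = 5/2^9 = 9.766 mV.
Code 0xD4 = 212 decimal.
V_a = V_low + 212·LSB = 2.07031 V; V_b = V_low + 213·LSB = 2.08008 V.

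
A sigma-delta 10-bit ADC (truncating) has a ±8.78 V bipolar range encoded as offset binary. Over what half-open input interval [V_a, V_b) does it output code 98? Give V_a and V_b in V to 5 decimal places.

LSB = 17.56/2^10 = 17.148 mV.
V_a = V_low + 98·LSB = -7.09945 V; V_b = V_low + 99·LSB = -7.0823 V.

[-7.09945 V, -7.08230 V)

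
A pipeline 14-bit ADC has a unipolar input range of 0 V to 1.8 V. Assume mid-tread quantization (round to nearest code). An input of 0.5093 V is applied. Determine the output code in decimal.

With 16384 levels over 1.8 V, one step is 109.86 µV.
Input sits at 4635.762 steps above V_low.
So the output code is 4636.

code 4636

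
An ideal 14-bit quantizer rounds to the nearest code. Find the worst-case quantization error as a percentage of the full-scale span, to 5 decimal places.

Rounding → worst-case error = ½ LSB = V_FS/2^15, so 100/32768 = 0.00305176 % of full scale.

0.00305 %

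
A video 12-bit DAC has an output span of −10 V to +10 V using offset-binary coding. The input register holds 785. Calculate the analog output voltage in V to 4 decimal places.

LSB = 20 V / 2^12 = 4.883 mV.
V_out = (−10) + 785 × 0.00488281 V = -6.16699 V.

-6.1670 V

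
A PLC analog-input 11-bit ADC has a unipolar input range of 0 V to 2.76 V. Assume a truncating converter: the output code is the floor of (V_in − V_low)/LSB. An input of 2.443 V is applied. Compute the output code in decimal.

code 1812

Full-scale span = 2.76 V; LSB = 2.76/2^11 = 1.348 mV.
(V_in − V_low)/LSB = (2.443 − 0) / 0.00134766 = 1812.777.
So the output code is 1812.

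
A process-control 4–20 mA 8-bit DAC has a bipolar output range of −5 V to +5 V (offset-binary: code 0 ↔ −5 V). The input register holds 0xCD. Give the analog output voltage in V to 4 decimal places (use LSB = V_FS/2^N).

LSB = 10 V / 2^8 = 39.062 mV.
Code 0xCD = 205 decimal.
V_out = (−5) + 205 × 0.0390625 V = 3.00781 V.

3.0078 V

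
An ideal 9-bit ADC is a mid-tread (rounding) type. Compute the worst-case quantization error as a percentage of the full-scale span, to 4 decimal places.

0.0977 %

Rounding → worst-case error = ½ LSB = V_FS/2^10, so 100/1024 = 0.0976562 % of full scale.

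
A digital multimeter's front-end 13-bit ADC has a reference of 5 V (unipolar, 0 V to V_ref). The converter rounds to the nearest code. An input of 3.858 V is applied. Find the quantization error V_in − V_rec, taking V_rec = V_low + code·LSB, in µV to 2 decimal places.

LSB = 5/2^13 = 0.610 mV.
Scaled input = 6320.9472 LSBs, so code = 6321.
Code 6321 maps back to 0 + 6321×0.000610352 V = 3.8580322 V.
Error = 3.858 − 3.8580322 = -3.22266e-05 V = -32.23 µV.

-32.23 µV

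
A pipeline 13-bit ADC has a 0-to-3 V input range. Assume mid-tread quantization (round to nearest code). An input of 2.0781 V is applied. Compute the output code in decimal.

code 5675

LSB = 3 V / 8192 = 366.21 µV.
(2.0781 − 0) / 0.000366211 = 5674.598 LSBs.
Round → code 5675.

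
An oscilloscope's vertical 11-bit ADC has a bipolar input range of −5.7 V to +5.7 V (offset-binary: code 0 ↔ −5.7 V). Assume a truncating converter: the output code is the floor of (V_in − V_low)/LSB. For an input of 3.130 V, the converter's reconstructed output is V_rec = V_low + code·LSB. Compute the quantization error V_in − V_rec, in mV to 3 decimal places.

1.680 mV

One LSB is 11.4 V / 2048 = 5.566 mV.
Scaled input = 1586.3018 LSBs, so code = 1586.
V_rec = (−5.7) + 1586·0.00556641 = 3.1283203 V.
Error = 3.130 − 3.1283203 = 0.00167969 V = 1.680 mV.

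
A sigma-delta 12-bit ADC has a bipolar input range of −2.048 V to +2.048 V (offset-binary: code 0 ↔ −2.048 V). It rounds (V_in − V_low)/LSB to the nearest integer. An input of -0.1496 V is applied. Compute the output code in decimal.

With 4096 levels over 4.096 V, one step is 1.000 mV.
Input sits at 1898.400 steps above V_low.
So the output code is 1898.

code 1898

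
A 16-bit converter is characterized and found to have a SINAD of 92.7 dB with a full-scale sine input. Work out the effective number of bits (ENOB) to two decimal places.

15.11 bits

ENOB = (SINAD − 1.76) / 6.02 = (92.7 − 1.76)/6.02 = 15.106.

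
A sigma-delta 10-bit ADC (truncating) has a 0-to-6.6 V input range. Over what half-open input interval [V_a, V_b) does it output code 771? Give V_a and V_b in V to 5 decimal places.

[4.96934 V, 4.97578 V)

LSB = 6.6/2^10 = 6.445 mV.
V_a = V_low + 771·LSB = 4.96934 V; V_b = V_low + 772·LSB = 4.97578 V.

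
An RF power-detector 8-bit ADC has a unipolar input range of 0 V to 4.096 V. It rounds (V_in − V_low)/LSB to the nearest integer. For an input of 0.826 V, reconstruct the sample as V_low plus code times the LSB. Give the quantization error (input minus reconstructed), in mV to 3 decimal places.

-6.000 mV

Step size: 4.096 V ÷ 2^8 = 16.000 mV.
(0.826 − 0)/0.016 = 51.6250; round gives code 52.
Code 52 maps back to 0 + 52×0.016 V = 0.832 V.
V_in − V_rec = -0.006 V = -6.000 mV.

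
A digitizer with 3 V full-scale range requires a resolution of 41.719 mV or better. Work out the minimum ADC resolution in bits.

Number of steps required ≥ 3 V / 41.719 mV = 71.91.
Need 2^N ≥ 71.91; 2^6 = 64, 2^7 = 128.
Minimum N = 7.

7 bits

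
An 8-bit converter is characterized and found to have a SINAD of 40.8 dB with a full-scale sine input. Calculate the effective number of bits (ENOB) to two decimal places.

ENOB = (SINAD − 1.76) / 6.02 = (40.8 − 1.76)/6.02 = 6.485.

6.49 bits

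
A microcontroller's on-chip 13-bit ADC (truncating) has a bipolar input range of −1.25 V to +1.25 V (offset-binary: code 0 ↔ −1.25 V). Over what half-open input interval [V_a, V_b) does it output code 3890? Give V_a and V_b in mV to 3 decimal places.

LSB = 2.5/2^13 = 305.18 µV.
V_a = V_low + 3890·LSB = -0.0628662 V; V_b = V_low + 3891·LSB = -0.062561 V.

[-62.866 mV, -62.561 mV)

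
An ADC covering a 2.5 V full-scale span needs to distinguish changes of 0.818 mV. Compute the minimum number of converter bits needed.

Number of steps required ≥ 2.5 V / 0.818 mV = 3056.23.
Need 2^N ≥ 3056.23; 2^11 = 2048, 2^12 = 4096.
Minimum N = 12.

12 bits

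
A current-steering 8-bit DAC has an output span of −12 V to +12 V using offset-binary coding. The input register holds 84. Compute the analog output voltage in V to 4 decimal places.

-4.1250 V

LSB = 24 V / 2^8 = 93.750 mV.
V_out = (−12) + 84 × 0.09375 V = -4.125 V.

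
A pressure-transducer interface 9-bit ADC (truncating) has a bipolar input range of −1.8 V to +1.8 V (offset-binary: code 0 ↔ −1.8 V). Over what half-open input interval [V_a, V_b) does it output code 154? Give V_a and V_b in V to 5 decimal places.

LSB = 3.6/2^9 = 7.031 mV.
V_a = V_low + 154·LSB = -0.717187 V; V_b = V_low + 155·LSB = -0.710156 V.

[-0.71719 V, -0.71016 V)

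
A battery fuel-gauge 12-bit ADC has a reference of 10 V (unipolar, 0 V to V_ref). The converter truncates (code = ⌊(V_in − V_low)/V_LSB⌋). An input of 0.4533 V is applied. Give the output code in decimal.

With 4096 levels over 10 V, one step is 2.441 mV.
(0.4533 − 0) / 0.00244141 = 185.672 LSBs.
Floor → code 185.

code 185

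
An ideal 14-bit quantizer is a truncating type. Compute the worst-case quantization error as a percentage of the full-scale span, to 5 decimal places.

Truncating → worst-case error = 1 LSB = V_FS/2^14, so 100/16384 = 0.00610352 % of full scale.

0.00610 %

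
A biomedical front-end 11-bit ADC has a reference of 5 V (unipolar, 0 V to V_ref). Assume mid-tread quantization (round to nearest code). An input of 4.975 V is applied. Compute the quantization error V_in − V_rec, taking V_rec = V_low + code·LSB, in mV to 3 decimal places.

One LSB is 5 V / 2048 = 2.441 mV.
(V_in − V_low)/LSB = (4.975 − 0)/0.00244141 = 2037.7600 → code 2038 (round).
Code 2038 maps back to 0 + 2038×0.00244141 V = 4.9755859 V.
V_in − V_rec = -0.000585937 V = -0.586 mV.

-0.586 mV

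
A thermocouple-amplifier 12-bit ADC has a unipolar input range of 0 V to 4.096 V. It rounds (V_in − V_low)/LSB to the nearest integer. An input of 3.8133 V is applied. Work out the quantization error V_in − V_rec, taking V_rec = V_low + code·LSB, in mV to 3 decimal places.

0.300 mV

LSB = 4.096/2^12 = 1.000 mV.
Scaled input = 3813.3000 LSBs, so code = 3813.
Code 3813 maps back to 0 + 3813×0.001 V = 3.813 V.
Error = 3.8133 − 3.813 = 0.0003 V = 0.300 mV.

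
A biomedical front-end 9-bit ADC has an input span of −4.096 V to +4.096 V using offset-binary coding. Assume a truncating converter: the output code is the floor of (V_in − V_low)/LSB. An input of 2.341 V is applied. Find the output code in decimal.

code 402

LSB = 8.192 V / 512 = 16.000 mV.
(2.341 − (−4.096)) / 0.016 = 402.312 LSBs.
Floor → code 402.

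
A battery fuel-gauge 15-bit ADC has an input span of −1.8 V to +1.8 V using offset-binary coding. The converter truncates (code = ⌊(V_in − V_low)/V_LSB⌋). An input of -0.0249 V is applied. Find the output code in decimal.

code 16157

With 32768 levels over 3.6 V, one step is 109.86 µV.
(V_in − V_low)/LSB = (-0.0249 − (−1.8)) / 0.000109863 = 16157.355.
⌊·⌋(16157.355) = 16157.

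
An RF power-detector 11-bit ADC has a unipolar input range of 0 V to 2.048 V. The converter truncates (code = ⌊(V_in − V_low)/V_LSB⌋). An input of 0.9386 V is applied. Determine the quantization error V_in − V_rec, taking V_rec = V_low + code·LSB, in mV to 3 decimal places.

One LSB is 2.048 V / 2048 = 1.000 mV.
(0.9386 − 0)/0.001 = 938.6000; ⌊·⌋ gives code 938.
Reconstructed: 0.938 V.
Difference: 0.0006 V → 0.600 mV.

0.600 mV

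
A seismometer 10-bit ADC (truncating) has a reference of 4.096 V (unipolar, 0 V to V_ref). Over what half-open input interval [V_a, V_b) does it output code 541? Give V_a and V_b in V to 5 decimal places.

[2.16400 V, 2.16800 V)

LSB = 4.096/2^10 = 4.000 mV.
V_a = V_low + 541·LSB = 2.164 V; V_b = V_low + 542·LSB = 2.168 V.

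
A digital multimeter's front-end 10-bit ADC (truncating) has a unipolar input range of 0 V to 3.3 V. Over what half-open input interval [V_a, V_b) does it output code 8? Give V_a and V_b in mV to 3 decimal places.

[25.781 mV, 29.004 mV)

LSB = 3.3/2^10 = 3.223 mV.
V_a = V_low + 8·LSB = 0.0257812 V; V_b = V_low + 9·LSB = 0.0290039 V.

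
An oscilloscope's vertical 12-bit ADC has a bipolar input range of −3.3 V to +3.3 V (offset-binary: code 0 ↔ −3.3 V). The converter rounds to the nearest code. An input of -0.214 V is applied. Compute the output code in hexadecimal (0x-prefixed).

code 0x77B (decimal 1915)

Full-scale span = 6.6 V; LSB = 6.6/2^12 = 1.611 mV.
(-0.214 − (−3.3)) / 0.00161133 = 1915.190 LSBs.
round(1915.190) = 1915.
In hexadecimal (0x-prefixed): 0x77B.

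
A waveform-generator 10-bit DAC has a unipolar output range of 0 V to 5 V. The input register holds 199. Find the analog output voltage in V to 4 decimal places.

LSB = 5 V / 2^10 = 4.883 mV.
V_out = 0 + 199 × 0.00488281 V = 0.97168 V.

0.9717 V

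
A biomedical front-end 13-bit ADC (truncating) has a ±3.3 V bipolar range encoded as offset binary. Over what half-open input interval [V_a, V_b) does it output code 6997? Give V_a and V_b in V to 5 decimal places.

[2.33723 V, 2.33804 V)

LSB = 6.6/2^13 = 0.806 mV.
V_a = V_low + 6997·LSB = 2.33723 V; V_b = V_low + 6998·LSB = 2.33804 V.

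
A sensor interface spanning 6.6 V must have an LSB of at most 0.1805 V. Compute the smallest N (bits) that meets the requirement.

Number of steps required ≥ 6.6 V / 0.1805 V = 36.57.
Need 2^N ≥ 36.57; 2^5 = 32, 2^6 = 64.
Minimum N = 6.

6 bits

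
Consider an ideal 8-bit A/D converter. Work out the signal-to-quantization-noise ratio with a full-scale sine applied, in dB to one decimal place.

SNR ≈ 6.02·N + 1.76 dB = 6.02·8 + 1.76 = 49.92 dB.

49.9 dB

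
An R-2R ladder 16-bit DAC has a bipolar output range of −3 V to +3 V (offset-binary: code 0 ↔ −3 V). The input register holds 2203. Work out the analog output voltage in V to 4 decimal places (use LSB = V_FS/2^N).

LSB = 6 V / 2^16 = 91.55 µV.
V_out = (−3) + 2203 × 9.15527e-05 V = -2.79831 V.

-2.7983 V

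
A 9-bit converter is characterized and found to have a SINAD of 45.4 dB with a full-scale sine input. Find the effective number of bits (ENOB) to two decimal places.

ENOB = (SINAD − 1.76) / 6.02 = (45.4 − 1.76)/6.02 = 7.249.

7.25 bits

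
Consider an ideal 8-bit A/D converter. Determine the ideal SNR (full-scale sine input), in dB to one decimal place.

SNR ≈ 6.02·N + 1.76 dB = 6.02·8 + 1.76 = 49.92 dB.

49.9 dB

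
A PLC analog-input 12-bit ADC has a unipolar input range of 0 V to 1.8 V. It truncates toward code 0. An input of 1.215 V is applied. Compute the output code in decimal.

With 4096 levels over 1.8 V, one step is 439.45 µV.
(1.215 − 0) / 0.000439453 = 2764.800 LSBs.
⌊·⌋(2764.800) = 2764.

code 2764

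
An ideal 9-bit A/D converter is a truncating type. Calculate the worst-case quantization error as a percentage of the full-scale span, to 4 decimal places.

Truncating → worst-case error = 1 LSB = V_FS/2^9, so 100/512 = 0.195312 % of full scale.

0.1953 %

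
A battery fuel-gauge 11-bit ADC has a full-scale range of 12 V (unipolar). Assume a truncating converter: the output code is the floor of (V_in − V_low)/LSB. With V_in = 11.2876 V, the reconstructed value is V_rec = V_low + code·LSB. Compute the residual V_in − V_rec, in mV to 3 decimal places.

One LSB is 12 V / 2048 = 5.859 mV.
Scaled input = 1926.4171 LSBs, so code = 1926.
V_rec = 0 + 1926·0.00585938 = 11.285156 V.
Difference: 0.00244375 V → 2.444 mV.

2.444 mV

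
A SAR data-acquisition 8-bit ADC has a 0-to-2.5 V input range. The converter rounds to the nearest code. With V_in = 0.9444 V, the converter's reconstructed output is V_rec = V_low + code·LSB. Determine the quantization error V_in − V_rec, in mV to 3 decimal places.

One LSB is 2.5 V / 256 = 9.766 mV.
(V_in − V_low)/LSB = (0.9444 − 0)/0.00976562 = 96.7066 → code 97 (round).
V_rec = 0 + 97·0.00976562 = 0.94726562 V.
Difference: -0.00286563 V → -2.866 mV.

-2.866 mV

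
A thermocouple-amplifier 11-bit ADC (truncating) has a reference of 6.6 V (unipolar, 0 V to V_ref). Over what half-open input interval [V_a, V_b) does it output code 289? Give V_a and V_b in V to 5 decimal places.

LSB = 6.6/2^11 = 3.223 mV.
V_a = V_low + 289·LSB = 0.931348 V; V_b = V_low + 290·LSB = 0.93457 V.

[0.93135 V, 0.93457 V)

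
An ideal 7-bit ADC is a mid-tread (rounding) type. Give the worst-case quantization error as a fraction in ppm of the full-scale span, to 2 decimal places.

Rounding → worst-case error = ½ LSB = V_FS/2^8, so 1e+06/256 = 3906.25 ppm of full scale.

3906.25 ppm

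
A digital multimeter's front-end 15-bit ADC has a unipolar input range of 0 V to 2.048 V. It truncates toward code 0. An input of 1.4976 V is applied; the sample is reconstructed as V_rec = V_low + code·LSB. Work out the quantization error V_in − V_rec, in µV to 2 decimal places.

LSB = 2.048/2^15 = 62.50 µV.
(1.4976 − 0)/6.25e-05 = 23961.6000; ⌊·⌋ gives code 23961.
V_rec = 0 + 23961·6.25e-05 = 1.4975625 V.
V_in − V_rec = 3.75e-05 V = 37.50 µV.

37.50 µV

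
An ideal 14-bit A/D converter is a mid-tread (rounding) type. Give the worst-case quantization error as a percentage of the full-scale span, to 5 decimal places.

Rounding → worst-case error = ½ LSB = V_FS/2^15, so 100/32768 = 0.00305176 % of full scale.

0.00305 %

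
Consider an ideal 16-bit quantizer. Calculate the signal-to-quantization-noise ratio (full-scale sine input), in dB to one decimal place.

98.1 dB

SNR ≈ 6.02·N + 1.76 dB = 6.02·16 + 1.76 = 98.08 dB.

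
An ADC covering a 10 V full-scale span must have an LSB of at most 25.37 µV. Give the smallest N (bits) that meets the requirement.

19 bits

Number of steps required ≥ 10 V / 25.37 µV = 394166.34.
Need 2^N ≥ 394166.34; 2^18 = 262144, 2^19 = 524288.
Minimum N = 19.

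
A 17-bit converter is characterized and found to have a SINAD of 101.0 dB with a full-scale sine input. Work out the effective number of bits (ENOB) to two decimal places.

ENOB = (SINAD − 1.76) / 6.02 = (101.0 − 1.76)/6.02 = 16.485.

16.49 bits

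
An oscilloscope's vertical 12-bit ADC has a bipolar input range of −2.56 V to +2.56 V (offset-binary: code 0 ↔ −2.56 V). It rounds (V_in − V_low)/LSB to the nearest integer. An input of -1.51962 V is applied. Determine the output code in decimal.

code 832

With 4096 levels over 5.12 V, one step is 1.250 mV.
Input sits at 832.304 steps above V_low.
Round → code 832.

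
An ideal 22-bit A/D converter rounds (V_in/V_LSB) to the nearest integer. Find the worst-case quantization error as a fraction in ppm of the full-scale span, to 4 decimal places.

Rounding → worst-case error = ½ LSB = V_FS/2^23, so 1e+06/8388608 = 0.119209 ppm of full scale.

0.1192 ppm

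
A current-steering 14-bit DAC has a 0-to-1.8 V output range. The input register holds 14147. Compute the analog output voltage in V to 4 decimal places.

1.5542 V

LSB = 1.8 V / 2^14 = 109.86 µV.
V_out = 0 + 14147 × 0.000109863 V = 1.55424 V.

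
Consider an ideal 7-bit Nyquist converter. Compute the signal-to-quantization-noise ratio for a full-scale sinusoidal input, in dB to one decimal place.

43.9 dB

SNR ≈ 6.02·N + 1.76 dB = 6.02·7 + 1.76 = 43.90 dB.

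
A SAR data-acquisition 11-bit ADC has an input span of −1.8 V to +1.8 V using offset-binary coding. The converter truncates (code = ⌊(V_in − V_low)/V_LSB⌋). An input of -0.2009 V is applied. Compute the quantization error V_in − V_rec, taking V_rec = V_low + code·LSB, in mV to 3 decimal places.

1.248 mV

Step size: 3.6 V ÷ 2^11 = 1.758 mV.
(V_in − V_low)/LSB = (-0.2009 − (−1.8))/0.00175781 = 909.7102 → code 909 (floor).
V_rec = (−1.8) + 909·0.00175781 = -0.20214844 V.
Difference: 0.00124844 V → 1.248 mV.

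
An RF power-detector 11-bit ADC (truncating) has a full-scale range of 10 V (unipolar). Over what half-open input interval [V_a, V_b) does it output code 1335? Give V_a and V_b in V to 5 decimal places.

[6.51855 V, 6.52344 V)

LSB = 10/2^11 = 4.883 mV.
V_a = V_low + 1335·LSB = 6.51855 V; V_b = V_low + 1336·LSB = 6.52344 V.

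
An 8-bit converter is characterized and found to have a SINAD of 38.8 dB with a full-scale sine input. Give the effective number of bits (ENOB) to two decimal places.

ENOB = (SINAD − 1.76) / 6.02 = (38.8 − 1.76)/6.02 = 6.153.

6.15 bits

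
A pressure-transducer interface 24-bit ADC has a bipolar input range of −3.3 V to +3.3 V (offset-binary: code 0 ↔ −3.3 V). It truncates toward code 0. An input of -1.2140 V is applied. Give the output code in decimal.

With 16777216 levels over 6.6 V, one step is 0.39 µV.
Input sits at 5302617.057 steps above V_low.
Floor → code 5302617.

code 5302617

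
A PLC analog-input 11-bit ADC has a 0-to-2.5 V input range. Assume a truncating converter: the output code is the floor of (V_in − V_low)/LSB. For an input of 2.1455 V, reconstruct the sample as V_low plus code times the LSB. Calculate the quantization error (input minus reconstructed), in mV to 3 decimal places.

0.725 mV

One LSB is 2.5 V / 2048 = 1.221 mV.
Scaled input = 1757.5936 LSBs, so code = 1757.
Reconstructed: 2.1447754 V.
Difference: 0.000724609 V → 0.725 mV.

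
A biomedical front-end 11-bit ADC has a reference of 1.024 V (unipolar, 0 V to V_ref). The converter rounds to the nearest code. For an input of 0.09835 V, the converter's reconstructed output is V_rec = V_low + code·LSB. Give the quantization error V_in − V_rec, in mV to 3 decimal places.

-0.150 mV

One LSB is 1.024 V / 2048 = 0.500 mV.
(0.09835 − 0)/0.0005 = 196.7000; round gives code 197.
Code 197 maps back to 0 + 197×0.0005 V = 0.0985 V.
V_in − V_rec = -0.00015 V = -0.150 mV.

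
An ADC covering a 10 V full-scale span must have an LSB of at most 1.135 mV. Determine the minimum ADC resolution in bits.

14 bits

Number of steps required ≥ 10 V / 1.135 mV = 8810.57.
Need 2^N ≥ 8810.57; 2^13 = 8192, 2^14 = 16384.
Minimum N = 14.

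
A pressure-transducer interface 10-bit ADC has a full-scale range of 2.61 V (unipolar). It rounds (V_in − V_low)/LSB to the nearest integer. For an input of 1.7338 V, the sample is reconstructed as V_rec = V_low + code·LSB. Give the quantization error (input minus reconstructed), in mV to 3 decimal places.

LSB = 2.61/2^10 = 2.549 mV.
(1.7338 − 0)/0.00254883 = 680.2342; round gives code 680.
Reconstructed: 1.7332031 V.
Error = 1.7338 − 1.7332031 = 0.000596875 V = 0.597 mV.

0.597 mV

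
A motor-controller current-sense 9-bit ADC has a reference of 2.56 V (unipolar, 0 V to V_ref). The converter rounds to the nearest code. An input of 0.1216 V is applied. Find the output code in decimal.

Full-scale span = 2.56 V; LSB = 2.56/2^9 = 5.000 mV.
(0.1216 − 0) / 0.005 = 24.320 LSBs.
round(24.320) = 24.

code 24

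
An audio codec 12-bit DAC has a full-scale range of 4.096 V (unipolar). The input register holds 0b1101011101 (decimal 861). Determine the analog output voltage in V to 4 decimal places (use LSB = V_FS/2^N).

LSB = 4.096 V / 2^12 = 1.000 mV.
Code 0b1101011101 = 861 decimal.
V_out = 0 + 861 × 0.001 V = 0.861 V.

0.8610 V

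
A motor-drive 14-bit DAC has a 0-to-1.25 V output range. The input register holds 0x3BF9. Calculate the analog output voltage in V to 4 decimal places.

1.1713 V

LSB = 1.25 V / 2^14 = 76.29 µV.
Code 0x3BF9 = 15353 decimal.
V_out = 0 + 15353 × 7.62939e-05 V = 1.17134 V.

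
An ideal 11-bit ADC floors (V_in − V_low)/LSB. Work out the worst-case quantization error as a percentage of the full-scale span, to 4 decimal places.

0.0488 %

Truncating → worst-case error = 1 LSB = V_FS/2^11, so 100/2048 = 0.0488281 % of full scale.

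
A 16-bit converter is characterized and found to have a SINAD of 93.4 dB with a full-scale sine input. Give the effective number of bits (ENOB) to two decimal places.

ENOB = (SINAD − 1.76) / 6.02 = (93.4 − 1.76)/6.02 = 15.223.

15.22 bits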